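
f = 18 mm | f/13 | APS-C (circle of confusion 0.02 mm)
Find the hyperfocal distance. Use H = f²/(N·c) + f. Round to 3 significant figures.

1.26 m

Hyperfocal distance H = f²/(N·c) + f = 18²/(13 × 0.02) + 18 = 324/0.26 + 18 ≈ 1264.2 mm ≈ 1.26 m.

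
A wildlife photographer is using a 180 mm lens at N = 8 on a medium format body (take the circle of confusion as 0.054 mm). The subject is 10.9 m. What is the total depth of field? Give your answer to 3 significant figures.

3.18 m

Hyperfocal distance H = f²/(N·c) + f = 180²/(8 × 0.054) + 180 = 32400/0.432 + 180 ≈ 75180.0 mm ≈ 75.18 m.
Near limit Dn = s·(H − f)/(H + s − 2f) = 10900 × (75180.0 − 180) / (75180.0 + 10900 − 2 × 180) = 10900 × 75000.0 / 85720.0 ≈ 9536.9 mm.
Far limit Df = s·(H − f)/(H − s) = 10900 × (75180.0 − 180) / (75180.0 − 10900) = 10900 × 75000.0 / 64280.0 ≈ 12717.8 mm.
Depth of field = Df − Dn = 12717.8 − 9536.9 ≈ 3180.9 mm ≈ 3.18 m.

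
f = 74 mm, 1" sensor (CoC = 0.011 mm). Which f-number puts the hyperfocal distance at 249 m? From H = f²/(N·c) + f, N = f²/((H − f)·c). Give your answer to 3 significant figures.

f/2.00

Rearrange H = f²/(N·c) + f for N: N = f² / ((H − f)·c).
N = 74² / ((249000 − 74) × 0.011) = 5476 / 2738 ≈ 2.00.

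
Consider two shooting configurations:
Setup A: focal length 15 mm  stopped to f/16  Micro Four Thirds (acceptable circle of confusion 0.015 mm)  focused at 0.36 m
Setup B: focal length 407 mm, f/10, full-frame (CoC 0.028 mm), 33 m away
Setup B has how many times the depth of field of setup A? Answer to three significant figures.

Setup A: H = 15²/(16×0.015) + 15 ≈ 952.5 mm; DoF = Df − Dn = 569.62 − 263.16 ≈ 306.46 mm.
Setup B: H = 407²/(10×0.028) + 407 ≈ 592010.6 mm; DoF = Df − Dn = 34924.1 − 31276.9 ≈ 3647.2 mm.
Ratio = 3647.2 / 306.46 ≈ 11.9.

11.9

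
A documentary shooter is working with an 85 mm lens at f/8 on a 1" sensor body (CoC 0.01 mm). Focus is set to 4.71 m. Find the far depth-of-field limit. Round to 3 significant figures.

Hyperfocal distance H = f²/(N·c) + f = 85²/(8 × 0.01) + 85 = 7225/0.08 + 85 ≈ 90397.5 mm ≈ 90.40 m.
Far limit Df = s·(H − f)/(H − s) = 4710 × (90397.5 − 85) / (90397.5 − 4710) = 4710 × 90312.5 / 85687.5 ≈ 4964.2 mm ≈ 4.96 m.

4.96 m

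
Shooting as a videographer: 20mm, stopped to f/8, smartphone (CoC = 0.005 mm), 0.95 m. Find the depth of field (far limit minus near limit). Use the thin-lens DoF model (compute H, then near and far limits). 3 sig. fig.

178 mm

Hyperfocal distance H = f²/(N·c) + f = 20²/(8 × 0.005) + 20 = 400/0.04 + 20 ≈ 10020.0 mm ≈ 10.02 m.
Near limit Dn = s·(H − f)/(H + s − 2f) = 950 × (10020.0 − 20) / (10020.0 + 950 − 2 × 20) = 950 × 10000.0 / 10930.0 ≈ 869.17 mm.
Far limit Df = s·(H − f)/(H − s) = 950 × (10020.0 − 20) / (10020.0 − 950) = 950 × 10000.0 / 9070.0 ≈ 1047.41 mm.
Depth of field = Df − Dn = 1047.41 − 869.17 ≈ 178.24 mm.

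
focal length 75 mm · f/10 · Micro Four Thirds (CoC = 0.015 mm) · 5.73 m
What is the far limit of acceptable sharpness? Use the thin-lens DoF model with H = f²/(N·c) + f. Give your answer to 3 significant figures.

Hyperfocal distance H = f²/(N·c) + f = 75²/(10 × 0.015) + 75 = 5625/0.15 + 75 ≈ 37575.0 mm ≈ 37.58 m.
Far limit Df = s·(H − f)/(H − s) = 5730 × (37575.0 − 75) / (37575.0 − 5730) = 5730 × 37500.0 / 31845.0 ≈ 6747.5 mm ≈ 6.75 m.

6.75 m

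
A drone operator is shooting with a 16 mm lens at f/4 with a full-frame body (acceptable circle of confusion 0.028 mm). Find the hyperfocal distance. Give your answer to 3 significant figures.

Hyperfocal distance H = f²/(N·c) + f = 16²/(4 × 0.028) + 16 = 256/0.112 + 16 ≈ 2301.7 mm ≈ 2.30 m.

2.30 m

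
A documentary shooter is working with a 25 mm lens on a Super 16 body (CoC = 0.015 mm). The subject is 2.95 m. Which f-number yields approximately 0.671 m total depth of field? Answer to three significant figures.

Write h = H − f = f²/(N·c). The thin-lens limits are Dn = s·h/(h + (s−f)) and Df = s·h/(h − (s−f)), so DoF = Df − Dn = 2·s·(s−f)·h / (h² − (s−f)²).
That is a quadratic in h: DoF·h² − 2·s·(s−f)·h − DoF·(s−f)² = 0 ⇒ h = (s−f)·(s + √(s² + DoF²)) / DoF = 2925 × (2950 + √(2950² + 671²)) / 671 = 2925 × (2950 + 3025.35) / 671 ≈ 26048 mm.
Then N = f²/(c·h) = 25² / (0.015 × 26048) = 625 / 390.71 ≈ 1.60.

f/1.60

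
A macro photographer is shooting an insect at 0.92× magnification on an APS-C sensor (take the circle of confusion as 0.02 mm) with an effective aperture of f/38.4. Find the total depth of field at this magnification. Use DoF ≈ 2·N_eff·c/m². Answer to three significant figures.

At magnification m, DoF ≈ 2·N_eff·c/m² = 2 × 38.4 × 0.02 / 0.92² = 1.536 / 0.8464 ≈ 1.81 mm.

1.81 mm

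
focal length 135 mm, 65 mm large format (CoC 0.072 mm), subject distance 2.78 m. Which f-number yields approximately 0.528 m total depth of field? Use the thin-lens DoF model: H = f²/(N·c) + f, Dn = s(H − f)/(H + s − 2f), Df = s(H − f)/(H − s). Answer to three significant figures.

Write h = H − f = f²/(N·c). The thin-lens limits are Dn = s·h/(h + (s−f)) and Df = s·h/(h − (s−f)), so DoF = Df − Dn = 2·s·(s−f)·h / (h² − (s−f)²).
That is a quadratic in h: DoF·h² − 2·s·(s−f)·h − DoF·(s−f)² = 0 ⇒ h = (s−f)·(s + √(s² + DoF²)) / DoF = 2645 × (2780 + √(2780² + 528²)) / 528 = 2645 × (2780 + 2829.70) / 528 ≈ 28102 mm.
Then N = f²/(c·h) = 135² / (0.072 × 28102) = 18225 / 2023.3 ≈ 9.01.

f/9.01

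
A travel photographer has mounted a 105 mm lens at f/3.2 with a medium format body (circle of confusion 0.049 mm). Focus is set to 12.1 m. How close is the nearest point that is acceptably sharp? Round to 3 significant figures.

Hyperfocal distance H = f²/(N·c) + f = 105²/(3.2 × 0.049) + 105 = 11025/0.1568 + 105 ≈ 70417.5 mm ≈ 70.42 m.
Near limit Dn = s·(H − f)/(H + s − 2f) = 12100 × (70417.5 − 105) / (70417.5 + 12100 − 2 × 105) = 12100 × 70312.5 / 82307.5 ≈ 10337 mm ≈ 10.3 m.

10.3 m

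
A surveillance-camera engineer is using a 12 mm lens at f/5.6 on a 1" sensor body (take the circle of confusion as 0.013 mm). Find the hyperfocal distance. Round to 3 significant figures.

Hyperfocal distance H = f²/(N·c) + f = 12²/(5.6 × 0.013) + 12 = 144/0.0728 + 12 ≈ 1990.0 mm ≈ 1.99 m.

1.99 m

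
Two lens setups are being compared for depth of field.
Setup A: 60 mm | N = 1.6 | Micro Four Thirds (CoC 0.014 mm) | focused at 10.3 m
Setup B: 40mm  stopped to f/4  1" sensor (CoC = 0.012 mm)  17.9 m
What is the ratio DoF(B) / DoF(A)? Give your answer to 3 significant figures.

Setup A: H = 60²/(1.6×0.014) + 60 ≈ 160774.3 mm; DoF = Df − Dn = 11000.9 − 9683.0 ≈ 1317.9 mm.
Setup B: H = 40²/(4×0.012) + 40 ≈ 33373.3 mm; DoF = Df − Dn = 38561 − 11655 ≈ 26906 mm.
Ratio = 26906 / 1317.9 ≈ 20.4.

20.4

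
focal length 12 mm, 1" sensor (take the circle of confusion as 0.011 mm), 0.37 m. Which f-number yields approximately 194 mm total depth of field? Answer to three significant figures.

Write h = H − f = f²/(N·c). The thin-lens limits are Dn = s·h/(h + (s−f)) and Df = s·h/(h − (s−f)), so DoF = Df − Dn = 2·s·(s−f)·h / (h² − (s−f)²).
That is a quadratic in h: DoF·h² − 2·s·(s−f)·h − DoF·(s−f)² = 0 ⇒ h = (s−f)·(s + √(s² + DoF²)) / DoF = 358 × (370 + √(370² + 194²)) / 194 = 358 × (370 + 417.775) / 194 ≈ 1453.7 mm.
Then N = f²/(c·h) = 12² / (0.011 × 1453.7) = 144 / 15.991 ≈ 9.01.

f/9.01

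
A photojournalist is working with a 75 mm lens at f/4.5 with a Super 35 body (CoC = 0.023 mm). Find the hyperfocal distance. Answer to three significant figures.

Hyperfocal distance H = f²/(N·c) + f = 75²/(4.5 × 0.023) + 75 = 5625/0.1035 + 75 ≈ 54422.8 mm ≈ 54.4 m.

54.4 m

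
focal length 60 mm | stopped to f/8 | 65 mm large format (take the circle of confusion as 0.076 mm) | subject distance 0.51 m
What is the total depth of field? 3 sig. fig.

Hyperfocal distance H = f²/(N·c) + f = 60²/(8 × 0.076) + 60 = 3600/0.608 + 60 ≈ 5981.1 mm ≈ 5.981 m.
Near limit Dn = s·(H − f)/(H + s − 2f) = 510 × (5981.1 − 60) / (5981.1 + 510 − 2 × 60) = 510 × 5921.1 / 6371.1 ≈ 473.978 mm.
Far limit Df = s·(H − f)/(H − s) = 510 × (5981.1 − 60) / (5981.1 − 510) = 510 × 5921.1 / 5471.1 ≈ 551.948 mm.
Depth of field = Df − Dn = 551.948 − 473.978 ≈ 77.970 mm.

78.0 mm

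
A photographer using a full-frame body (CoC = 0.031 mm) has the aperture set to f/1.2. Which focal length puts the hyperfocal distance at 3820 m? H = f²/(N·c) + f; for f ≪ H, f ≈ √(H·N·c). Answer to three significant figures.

From H = f²/(N·c) + f, with f ≪ H: f ≈ √(H·N·c) = √(3820000 × 1.2 × 0.031) = √142104 ≈ 377.0 mm.
The +f correction barely moves this — solving exactly, f² + N·c·f − N·c·H = 0 ⇒ f = (−N·c + √((N·c)² + 4·N·c·H))/2 = (−0.0372 + √568416)/2 ≈ 376.95 mm, so f ≈ 377 mm.

377 mm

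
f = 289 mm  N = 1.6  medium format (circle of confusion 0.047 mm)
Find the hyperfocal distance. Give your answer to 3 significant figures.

1110 m

Hyperfocal distance H = f²/(N·c) + f = 289²/(1.6 × 0.047) + 289 = 83521/0.0752 + 289 ≈ 1110940.6 mm ≈ 1110 m.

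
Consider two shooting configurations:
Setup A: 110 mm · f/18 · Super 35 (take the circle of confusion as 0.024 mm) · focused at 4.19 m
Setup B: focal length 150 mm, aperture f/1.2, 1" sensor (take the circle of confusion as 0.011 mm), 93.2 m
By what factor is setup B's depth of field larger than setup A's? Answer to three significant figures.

Setup A: H = 110²/(18×0.024) + 110 ≈ 28119.3 mm; DoF = Df − Dn = 4904.4 − 3657.3 ≈ 1247.1 mm.
Setup B: H = 150²/(1.2×0.011) + 150 ≈ 1704695.5 mm; DoF = Df − Dn = 98581 − 88376 ≈ 10205 mm.
Ratio = 10205 / 1247.1 ≈ 8.18.

8.18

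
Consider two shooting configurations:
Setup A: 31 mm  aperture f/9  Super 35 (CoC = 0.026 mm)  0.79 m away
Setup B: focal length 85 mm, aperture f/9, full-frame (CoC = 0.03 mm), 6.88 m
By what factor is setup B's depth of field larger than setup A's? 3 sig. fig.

Setup A: H = 31²/(9×0.026) + 31 ≈ 4137.8 mm; DoF = Df − Dn = 969.10 − 666.77 ≈ 302.33 mm.
Setup B: H = 85²/(9×0.03) + 85 ≈ 26844.3 mm; DoF = Df − Dn = 9221.7 − 5486.7 ≈ 3735.0 mm.
Ratio = 3735.0 / 302.33 ≈ 12.4.

12.4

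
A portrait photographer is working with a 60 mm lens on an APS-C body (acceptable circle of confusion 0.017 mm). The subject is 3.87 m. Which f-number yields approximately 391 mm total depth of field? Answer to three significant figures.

Write h = H − f = f²/(N·c). The thin-lens limits are Dn = s·h/(h + (s−f)) and Df = s·h/(h − (s−f)), so DoF = Df − Dn = 2·s·(s−f)·h / (h² − (s−f)²).
That is a quadratic in h: DoF·h² − 2·s·(s−f)·h − DoF·(s−f)² = 0 ⇒ h = (s−f)·(s + √(s² + DoF²)) / DoF = 3810 × (3870 + √(3870² + 391²)) / 391 = 3810 × (3870 + 3889.70) / 391 ≈ 75612 mm.
Then N = f²/(c·h) = 60² / (0.017 × 75612) = 3600 / 1285.4 ≈ 2.80.

f/2.80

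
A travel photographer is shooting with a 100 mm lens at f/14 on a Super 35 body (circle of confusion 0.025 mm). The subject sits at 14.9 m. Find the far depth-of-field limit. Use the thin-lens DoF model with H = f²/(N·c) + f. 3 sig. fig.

30.9 m

Hyperfocal distance H = f²/(N·c) + f = 100²/(14 × 0.025) + 100 = 10000/0.35 + 100 ≈ 28671.4 mm ≈ 28.67 m.
Far limit Df = s·(H − f)/(H − s) = 14900 × (28671.4 − 100) / (28671.4 − 14900) = 14900 × 28571.4 / 13771.4 ≈ 30913 mm ≈ 30.9 m.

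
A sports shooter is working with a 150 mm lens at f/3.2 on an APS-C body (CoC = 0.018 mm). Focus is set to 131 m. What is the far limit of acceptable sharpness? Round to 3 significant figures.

Hyperfocal distance H = f²/(N·c) + f = 150²/(3.2 × 0.018) + 150 = 22500/0.0576 + 150 ≈ 390775.0 mm ≈ 390.8 m.
Far limit Df = s·(H − f)/(H − s) = 131000 × (390775.0 − 150) / (390775.0 − 131000) = 131000 × 390625.0 / 259775.0 ≈ 196985 mm ≈ 197 m.

197 m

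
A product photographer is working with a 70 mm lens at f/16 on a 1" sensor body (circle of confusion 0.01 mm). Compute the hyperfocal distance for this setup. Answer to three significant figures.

30.7 m

Hyperfocal distance H = f²/(N·c) + f = 70²/(16 × 0.01) + 70 = 4900/0.16 + 70 ≈ 30695.0 mm ≈ 30.7 m.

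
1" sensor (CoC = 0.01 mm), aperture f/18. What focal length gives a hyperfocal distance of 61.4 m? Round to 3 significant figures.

105 mm

From H = f²/(N·c) + f, with f ≪ H: f ≈ √(H·N·c) = √(61400 × 18 × 0.01) = √11052 ≈ 105.1 mm.
The +f correction barely moves this — solving exactly, f² + N·c·f − N·c·H = 0 ⇒ f = (−N·c + √((N·c)² + 4·N·c·H))/2 = (−0.18 + √44208)/2 ≈ 105.04 mm, so f ≈ 105 mm.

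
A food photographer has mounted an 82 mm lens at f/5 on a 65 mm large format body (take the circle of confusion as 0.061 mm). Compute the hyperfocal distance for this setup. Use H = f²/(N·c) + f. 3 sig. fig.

22.1 m

Hyperfocal distance H = f²/(N·c) + f = 82²/(5 × 0.061) + 82 = 6724/0.305 + 82 ≈ 22127.9 mm ≈ 22.1 m.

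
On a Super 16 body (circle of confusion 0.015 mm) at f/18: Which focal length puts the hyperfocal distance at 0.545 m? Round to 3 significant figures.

From H = f²/(N·c) + f, with f ≪ H: f ≈ √(H·N·c) = √(545 × 18 × 0.015) = √147.15 ≈ 12.13 mm.
Exact: f² + N·c·f − N·c·H = 0 ⇒ f = (−N·c + √((N·c)² + 4·N·c·H))/2 = (−0.27 + √588.67)/2 ≈ 11.996 mm ≈ 12.0 mm.

12.0 mm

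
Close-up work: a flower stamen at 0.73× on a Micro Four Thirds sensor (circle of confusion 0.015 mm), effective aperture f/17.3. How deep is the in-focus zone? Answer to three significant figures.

At magnification m, DoF ≈ 2·N_eff·c/m² = 2 × 17.3 × 0.015 / 0.73² = 0.519 / 0.5329 ≈ 0.974 mm.

0.974 mm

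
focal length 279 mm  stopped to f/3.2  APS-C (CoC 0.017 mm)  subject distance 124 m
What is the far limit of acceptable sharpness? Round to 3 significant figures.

Hyperfocal distance H = f²/(N·c) + f = 279²/(3.2 × 0.017) + 279 = 77841/0.0544 + 279 ≈ 1431179.7 mm ≈ 1431 m.
Far limit Df = s·(H − f)/(H − s) = 124000 × (1431179.7 − 279) / (1431179.7 − 124000) = 124000 × 1430900.7 / 1307179.7 ≈ 135736 mm ≈ 136 m.

136 m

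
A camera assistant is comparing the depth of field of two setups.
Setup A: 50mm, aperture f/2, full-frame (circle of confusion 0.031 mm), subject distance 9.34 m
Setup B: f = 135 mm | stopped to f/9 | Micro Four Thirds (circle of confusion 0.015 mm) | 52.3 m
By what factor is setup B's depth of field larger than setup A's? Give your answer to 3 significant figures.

10.5

Setup A: H = 50²/(2×0.031) + 50 ≈ 40372.6 mm; DoF = Df − Dn = 12136.0 − 7591.1 ≈ 4544.9 mm.
Setup B: H = 135²/(9×0.015) + 135 ≈ 135135.0 mm; DoF = Df − Dn = 85236 − 37723 ≈ 47513 mm.
Ratio = 47513 / 4544.9 ≈ 10.5.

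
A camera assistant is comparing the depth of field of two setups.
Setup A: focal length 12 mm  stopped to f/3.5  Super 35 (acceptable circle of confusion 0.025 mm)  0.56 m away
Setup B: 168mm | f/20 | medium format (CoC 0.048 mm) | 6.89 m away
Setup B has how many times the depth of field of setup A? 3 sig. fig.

7.93

Setup A: H = 12²/(3.5×0.025) + 12 ≈ 1657.7 mm; DoF = Df − Dn = 839.56 − 420.11 ≈ 419.45 mm.
Setup B: H = 168²/(20×0.048) + 168 ≈ 29568.0 mm; DoF = Df − Dn = 8932.3 − 5607.8 ≈ 3324.5 mm.
Ratio = 3324.5 / 419.45 ≈ 7.93.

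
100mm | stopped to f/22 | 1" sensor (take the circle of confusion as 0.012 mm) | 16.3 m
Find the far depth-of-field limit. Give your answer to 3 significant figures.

28.5 m

Hyperfocal distance H = f²/(N·c) + f = 100²/(22 × 0.012) + 100 = 10000/0.264 + 100 ≈ 37978.8 mm ≈ 37.98 m.
Far limit Df = s·(H − f)/(H − s) = 16300 × (37978.8 − 100) / (37978.8 − 16300) = 16300 × 37878.8 / 21678.8 ≈ 28481 mm ≈ 28.5 m.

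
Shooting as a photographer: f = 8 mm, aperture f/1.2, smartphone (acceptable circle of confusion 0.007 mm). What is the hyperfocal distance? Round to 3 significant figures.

Hyperfocal distance H = f²/(N·c) + f = 8²/(1.2 × 0.007) + 8 = 64/0.0084 + 8 ≈ 7627.0 mm ≈ 7.63 m.

7.63 m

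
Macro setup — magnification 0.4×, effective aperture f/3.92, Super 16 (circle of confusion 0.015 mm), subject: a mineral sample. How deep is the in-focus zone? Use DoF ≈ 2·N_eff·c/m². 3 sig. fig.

At magnification m, DoF ≈ 2·N_eff·c/m² = 2 × 3.92 × 0.015 / 0.4² = 0.1176 / 0.16 ≈ 0.735 mm.

0.735 mm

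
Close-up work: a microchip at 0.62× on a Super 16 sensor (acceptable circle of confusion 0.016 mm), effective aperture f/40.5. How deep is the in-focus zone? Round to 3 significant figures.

3.37 mm

At magnification m, DoF ≈ 2·N_eff·c/m² = 2 × 40.5 × 0.016 / 0.62² = 1.296 / 0.3844 ≈ 3.37 mm.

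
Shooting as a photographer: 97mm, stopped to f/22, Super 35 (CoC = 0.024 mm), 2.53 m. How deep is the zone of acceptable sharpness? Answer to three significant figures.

Hyperfocal distance H = f²/(N·c) + f = 97²/(22 × 0.024) + 97 = 9409/0.528 + 97 ≈ 17917.1 mm ≈ 17.92 m.
Near limit Dn = s·(H − f)/(H + s − 2f) = 2530 × (17917.1 − 97) / (17917.1 + 2530 − 2 × 97) = 2530 × 17820.1 / 20253.1 ≈ 2226.07 mm.
Far limit Df = s·(H − f)/(H − s) = 2530 × (17917.1 − 97) / (17917.1 − 2530) = 2530 × 17820.1 / 15387.1 ≈ 2930.04 mm.
Depth of field = Df − Dn = 2930.04 − 2226.07 ≈ 703.97 mm ≈ 0.704 m.

0.704 m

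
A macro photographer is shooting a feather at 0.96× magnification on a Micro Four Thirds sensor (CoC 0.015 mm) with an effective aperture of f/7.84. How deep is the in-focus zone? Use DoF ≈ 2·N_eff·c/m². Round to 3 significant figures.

0.255 mm

At magnification m, DoF ≈ 2·N_eff·c/m² = 2 × 7.84 × 0.015 / 0.96² = 0.2352 / 0.9216 ≈ 0.255 mm.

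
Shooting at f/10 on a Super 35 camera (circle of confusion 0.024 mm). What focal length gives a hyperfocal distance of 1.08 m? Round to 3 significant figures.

16.0 mm

From H = f²/(N·c) + f, with f ≪ H: f ≈ √(H·N·c) = √(1080 × 10 × 0.024) = √259.20 ≈ 16.10 mm.
Exact: f² + N·c·f − N·c·H = 0 ⇒ f = (−N·c + √((N·c)² + 4·N·c·H))/2 = (−0.24 + √1036.9)/2 ≈ 15.980 mm ≈ 16.0 mm.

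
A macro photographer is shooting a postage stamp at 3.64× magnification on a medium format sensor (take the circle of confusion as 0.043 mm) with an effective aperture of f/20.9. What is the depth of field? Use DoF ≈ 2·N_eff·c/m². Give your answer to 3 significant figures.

0.136 mm

At magnification m, DoF ≈ 2·N_eff·c/m² = 2 × 20.9 × 0.043 / 3.64² = 1.797 / 13.25 ≈ 0.136 mm.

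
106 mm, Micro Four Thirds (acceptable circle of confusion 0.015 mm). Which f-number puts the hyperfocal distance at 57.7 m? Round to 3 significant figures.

f/13

Rearrange H = f²/(N·c) + f for N: N = f² / ((H − f)·c).
N = 106² / ((57700 − 106) × 0.015) = 11236 / 863.9 ≈ 13.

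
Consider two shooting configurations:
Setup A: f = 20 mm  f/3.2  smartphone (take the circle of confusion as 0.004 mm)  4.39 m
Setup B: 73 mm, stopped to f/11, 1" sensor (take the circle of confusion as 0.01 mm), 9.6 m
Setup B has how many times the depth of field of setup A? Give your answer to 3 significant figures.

3.14

Setup A: H = 20²/(3.2×0.004) + 20 ≈ 31270.0 mm; DoF = Df − Dn = 5103.7 − 3851.4 ≈ 1252.3 mm.
Setup B: H = 73²/(11×0.01) + 73 ≈ 48518.5 mm; DoF = Df − Dn = 11950.0 − 8022.4 ≈ 3927.6 mm.
Ratio = 3927.6 / 1252.3 ≈ 3.14.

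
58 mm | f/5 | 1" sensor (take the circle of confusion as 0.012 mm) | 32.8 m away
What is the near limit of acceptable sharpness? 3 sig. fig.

Hyperfocal distance H = f²/(N·c) + f = 58²/(5 × 0.012) + 58 = 3364/0.06 + 58 ≈ 56124.7 mm ≈ 56.12 m.
Near limit Dn = s·(H − f)/(H + s − 2f) = 32800 × (56124.7 − 58) / (56124.7 + 32800 − 2 × 58) = 32800 × 56066.7 / 88808.7 ≈ 20707 mm ≈ 20.7 m.

20.7 m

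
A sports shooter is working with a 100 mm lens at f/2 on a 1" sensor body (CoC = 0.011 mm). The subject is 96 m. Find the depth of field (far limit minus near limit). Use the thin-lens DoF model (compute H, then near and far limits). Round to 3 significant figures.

Hyperfocal distance H = f²/(N·c) + f = 100²/(2 × 0.011) + 100 = 10000/0.022 + 100 ≈ 454645.5 mm ≈ 454.6 m.
Near limit Dn = s·(H − f)/(H + s − 2f) = 96000 × (454645.5 − 100) / (454645.5 + 96000 − 2 × 100) = 96000 × 454545.5 / 550445.5 ≈ 79275 mm.
Far limit Df = s·(H − f)/(H − s) = 96000 × (454645.5 − 100) / (454645.5 − 96000) = 96000 × 454545.5 / 358645.5 ≈ 121670 mm.
Depth of field = Df − Dn = 121670 − 79275 ≈ 42395 mm ≈ 42.4 m.

42.4 m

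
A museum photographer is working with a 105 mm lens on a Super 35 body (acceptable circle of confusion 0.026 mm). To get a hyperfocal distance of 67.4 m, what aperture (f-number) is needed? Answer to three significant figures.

Rearrange H = f²/(N·c) + f for N: N = f² / ((H − f)·c).
N = 105² / ((67400 − 105) × 0.026) = 11025 / 1750 ≈ 6.30.

f/6.30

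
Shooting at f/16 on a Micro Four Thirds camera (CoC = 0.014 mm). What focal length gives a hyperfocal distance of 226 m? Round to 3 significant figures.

225 mm

From H = f²/(N·c) + f, with f ≪ H: f ≈ √(H·N·c) = √(226000 × 16 × 0.014) = √50624 ≈ 225.0 mm.
The +f correction barely moves this — solving exactly, f² + N·c·f − N·c·H = 0 ⇒ f = (−N·c + √((N·c)² + 4·N·c·H))/2 = (−0.224 + √202496)/2 ≈ 224.89 mm, so f ≈ 225 mm.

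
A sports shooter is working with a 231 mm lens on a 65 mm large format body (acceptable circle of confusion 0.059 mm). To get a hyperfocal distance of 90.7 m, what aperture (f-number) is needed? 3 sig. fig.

Rearrange H = f²/(N·c) + f for N: N = f² / ((H − f)·c).
N = 231² / ((90700 − 231) × 0.059) = 53361 / 5338 ≈ 10.

f/10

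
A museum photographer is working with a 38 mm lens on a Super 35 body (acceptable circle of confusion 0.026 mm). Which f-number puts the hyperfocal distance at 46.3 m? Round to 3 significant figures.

f/1.20

Rearrange H = f²/(N·c) + f for N: N = f² / ((H − f)·c).
N = 38² / ((46300 − 38) × 0.026) = 1444 / 1203 ≈ 1.20.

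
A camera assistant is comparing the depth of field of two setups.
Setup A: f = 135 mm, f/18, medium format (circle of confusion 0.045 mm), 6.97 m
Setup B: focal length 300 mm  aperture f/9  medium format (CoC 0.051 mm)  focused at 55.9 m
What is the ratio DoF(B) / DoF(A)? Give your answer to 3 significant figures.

Setup A: H = 135²/(18×0.045) + 135 ≈ 22635.0 mm; DoF = Df − Dn = 10011.2 − 5346.0 ≈ 4665.2 mm.
Setup B: H = 300²/(9×0.051) + 300 ≈ 196378.4 mm; DoF = Df − Dn = 78025 − 43551 ≈ 34474 mm.
Ratio = 34474 / 4665.2 ≈ 7.39.

7.39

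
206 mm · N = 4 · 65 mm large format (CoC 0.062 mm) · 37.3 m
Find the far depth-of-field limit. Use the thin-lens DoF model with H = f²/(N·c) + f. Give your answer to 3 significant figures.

Hyperfocal distance H = f²/(N·c) + f = 206²/(4 × 0.062) + 206 = 42436/0.248 + 206 ≈ 171318.9 mm ≈ 171.3 m.
Far limit Df = s·(H − f)/(H − s) = 37300 × (171318.9 − 206) / (171318.9 − 37300) = 37300 × 171112.9 / 134018.9 ≈ 47624 mm ≈ 47.6 m.

47.6 m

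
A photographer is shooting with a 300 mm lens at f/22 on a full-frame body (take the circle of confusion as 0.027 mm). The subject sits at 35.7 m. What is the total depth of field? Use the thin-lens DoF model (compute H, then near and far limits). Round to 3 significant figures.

17.6 m

Hyperfocal distance H = f²/(N·c) + f = 300²/(22 × 0.027) + 300 = 90000/0.594 + 300 ≈ 151815.2 mm ≈ 151.8 m.
Near limit Dn = s·(H − f)/(H + s − 2f) = 35700 × (151815.2 − 300) / (151815.2 + 35700 − 2 × 300) = 35700 × 151515.2 / 186915.2 ≈ 28939 mm.
Far limit Df = s·(H − f)/(H − s) = 35700 × (151815.2 − 300) / (151815.2 − 35700) = 35700 × 151515.2 / 116115.2 ≈ 46584 mm.
Depth of field = Df − Dn = 46584 − 28939 ≈ 17645 mm ≈ 17.6 m.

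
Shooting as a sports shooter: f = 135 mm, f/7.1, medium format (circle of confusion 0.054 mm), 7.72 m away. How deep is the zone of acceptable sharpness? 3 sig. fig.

Hyperfocal distance H = f²/(N·c) + f = 135²/(7.1 × 0.054) + 135 = 18225/0.3834 + 135 ≈ 47670.2 mm ≈ 47.67 m.
Near limit Dn = s·(H − f)/(H + s − 2f) = 7720 × (47670.2 − 135) / (47670.2 + 7720 − 2 × 135) = 7720 × 47535.2 / 55120.2 ≈ 6657.7 mm.
Far limit Df = s·(H − f)/(H − s) = 7720 × (47670.2 − 135) / (47670.2 − 7720) = 7720 × 47535.2 / 39950.2 ≈ 9185.7 mm.
Depth of field = Df − Dn = 9185.7 − 6657.7 ≈ 2528.0 mm ≈ 2.53 m.

2.53 m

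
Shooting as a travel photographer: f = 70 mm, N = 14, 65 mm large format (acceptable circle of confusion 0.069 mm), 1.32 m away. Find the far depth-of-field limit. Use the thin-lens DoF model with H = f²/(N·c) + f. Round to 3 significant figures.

Hyperfocal distance H = f²/(N·c) + f = 70²/(14 × 0.069) + 70 = 4900/0.966 + 70 ≈ 5142.5 mm ≈ 5.142 m.
Far limit Df = s·(H − f)/(H − s) = 1320 × (5142.5 − 70) / (5142.5 − 1320) = 1320 × 5072.5 / 3822.5 ≈ 1751.7 mm ≈ 1.75 m.

1.75 m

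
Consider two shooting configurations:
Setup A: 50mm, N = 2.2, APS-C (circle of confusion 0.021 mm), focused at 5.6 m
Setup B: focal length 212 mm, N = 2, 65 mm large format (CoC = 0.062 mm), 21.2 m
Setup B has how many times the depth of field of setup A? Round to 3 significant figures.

Setup A: H = 50²/(2.2×0.021) + 50 ≈ 54162.6 mm; DoF = Df − Dn = 6240.0 − 5079.1 ≈ 1160.9 mm.
Setup B: H = 212²/(2×0.062) + 212 ≈ 362663.6 mm; DoF = Df − Dn = 22503.1 − 20039.6 ≈ 2463.5 mm.
Ratio = 2463.5 / 1160.9 ≈ 2.12.

2.12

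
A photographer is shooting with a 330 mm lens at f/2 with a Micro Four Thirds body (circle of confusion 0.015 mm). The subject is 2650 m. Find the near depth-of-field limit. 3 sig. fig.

Hyperfocal distance H = f²/(N·c) + f = 330²/(2 × 0.015) + 330 = 108900/0.03 + 330 ≈ 3630330.0 mm ≈ 3630 m.
Near limit Dn = s·(H − f)/(H + s − 2f) = 2650000 × (3630330.0 − 330) / (3630330.0 + 2650000 − 2 × 330) = 2650000 × 3630000.0 / 6279670.0 ≈ 1531848 mm ≈ 1530 m.

1530 m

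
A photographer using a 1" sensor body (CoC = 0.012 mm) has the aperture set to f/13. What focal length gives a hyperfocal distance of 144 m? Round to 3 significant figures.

150 mm

From H = f²/(N·c) + f, with f ≪ H: f ≈ √(H·N·c) = √(144000 × 13 × 0.012) = √22464 ≈ 149.9 mm.
The +f correction barely moves this — solving exactly, f² + N·c·f − N·c·H = 0 ⇒ f = (−N·c + √((N·c)² + 4·N·c·H))/2 = (−0.156 + √89856)/2 ≈ 149.80 mm, so f ≈ 150 mm.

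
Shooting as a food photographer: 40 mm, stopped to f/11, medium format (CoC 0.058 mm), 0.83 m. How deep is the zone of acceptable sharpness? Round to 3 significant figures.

0.581 m

Hyperfocal distance H = f²/(N·c) + f = 40²/(11 × 0.058) + 40 = 1600/0.638 + 40 ≈ 2547.8 mm ≈ 2.548 m.
Near limit Dn = s·(H − f)/(H + s − 2f) = 830 × (2547.8 − 40) / (2547.8 + 830 − 2 × 40) = 830 × 2507.8 / 3297.8 ≈ 631.17 mm.
Far limit Df = s·(H − f)/(H − s) = 830 × (2547.8 − 40) / (2547.8 − 830) = 830 × 2507.8 / 1717.8 ≈ 1211.70 mm.
Depth of field = Df − Dn = 1211.70 − 631.17 ≈ 580.53 mm ≈ 0.581 m.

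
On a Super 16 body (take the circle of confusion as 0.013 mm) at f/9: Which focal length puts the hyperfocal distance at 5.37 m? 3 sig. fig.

25.0 mm

From H = f²/(N·c) + f, with f ≪ H: f ≈ √(H·N·c) = √(5370 × 9 × 0.013) = √628.29 ≈ 25.07 mm.
Exact: f² + N·c·f − N·c·H = 0 ⇒ f = (−N·c + √((N·c)² + 4·N·c·H))/2 = (−0.117 + √2513.2)/2 ≈ 25.007 mm ≈ 25.0 mm.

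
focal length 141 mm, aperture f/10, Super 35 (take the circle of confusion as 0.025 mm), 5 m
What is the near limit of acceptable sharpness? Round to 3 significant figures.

Hyperfocal distance H = f²/(N·c) + f = 141²/(10 × 0.025) + 141 = 19881/0.25 + 141 ≈ 79665.0 mm ≈ 79.67 m.
Near limit Dn = s·(H − f)/(H + s − 2f) = 5000 × (79665.0 − 141) / (79665.0 + 5000 − 2 × 141) = 5000 × 79524.0 / 84383.0 ≈ 4712.1 mm ≈ 4.71 m.

4.71 m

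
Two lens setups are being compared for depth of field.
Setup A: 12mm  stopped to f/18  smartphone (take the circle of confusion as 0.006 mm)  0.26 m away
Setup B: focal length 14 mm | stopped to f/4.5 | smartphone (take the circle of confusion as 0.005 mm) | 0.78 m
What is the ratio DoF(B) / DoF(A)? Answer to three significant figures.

1.38

Setup A: H = 12²/(18×0.006) + 12 ≈ 1345.3 mm; DoF = Df − Dn = 319.41 − 219.22 ≈ 100.19 mm.
Setup B: H = 14²/(4.5×0.005) + 14 ≈ 8725.1 mm; DoF = Df − Dn = 855.20 − 716.96 ≈ 138.24 mm.
Ratio = 138.24 / 100.19 ≈ 1.38.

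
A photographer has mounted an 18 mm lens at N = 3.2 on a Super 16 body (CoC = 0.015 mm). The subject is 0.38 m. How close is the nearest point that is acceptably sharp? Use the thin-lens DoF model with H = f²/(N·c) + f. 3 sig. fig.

361 mm

Hyperfocal distance H = f²/(N·c) + f = 18²/(3.2 × 0.015) + 18 = 324/0.048 + 18 ≈ 6768.0 mm ≈ 6.768 m.
Near limit Dn = s·(H − f)/(H + s − 2f) = 380 × (6768.0 − 18) / (6768.0 + 380 − 2 × 18) = 380 × 6750.0 / 7112.0 ≈ 360.66 mm.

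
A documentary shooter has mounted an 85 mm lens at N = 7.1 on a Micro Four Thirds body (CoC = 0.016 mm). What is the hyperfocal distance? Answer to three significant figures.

63.7 m

Hyperfocal distance H = f²/(N·c) + f = 85²/(7.1 × 0.016) + 85 = 7225/0.1136 + 85 ≈ 63685.4 mm ≈ 63.7 m.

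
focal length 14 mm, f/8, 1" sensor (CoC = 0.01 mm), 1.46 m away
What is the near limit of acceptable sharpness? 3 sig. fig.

0.918 m

Hyperfocal distance H = f²/(N·c) + f = 14²/(8 × 0.01) + 14 = 196/0.08 + 14 ≈ 2464.0 mm ≈ 2.464 m.
Near limit Dn = s·(H − f)/(H + s − 2f) = 1460 × (2464.0 − 14) / (2464.0 + 1460 − 2 × 14) = 1460 × 2450.0 / 3896.0 ≈ 918.12 mm ≈ 0.918 m.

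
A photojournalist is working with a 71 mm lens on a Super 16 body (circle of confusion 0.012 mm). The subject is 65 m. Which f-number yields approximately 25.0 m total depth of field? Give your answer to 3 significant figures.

Write h = H − f = f²/(N·c). The thin-lens limits are Dn = s·h/(h + (s−f)) and Df = s·h/(h − (s−f)), so DoF = Df − Dn = 2·s·(s−f)·h / (h² − (s−f)²).
That is a quadratic in h: DoF·h² − 2·s·(s−f)·h − DoF·(s−f)² = 0 ⇒ h = (s−f)·(s + √(s² + DoF²)) / DoF = 64929 × (65000 + √(65000² + 25000²)) / 25000 = 64929 × (65000 + 69641.9) / 25000 ≈ 349687 mm.
Then N = f²/(c·h) = 71² / (0.012 × 349687) = 5041 / 4196.2 ≈ 1.20.

f/1.20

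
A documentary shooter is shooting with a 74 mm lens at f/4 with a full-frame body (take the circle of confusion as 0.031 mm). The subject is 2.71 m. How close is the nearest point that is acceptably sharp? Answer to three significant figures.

2.56 m

Hyperfocal distance H = f²/(N·c) + f = 74²/(4 × 0.031) + 74 = 5476/0.124 + 74 ≈ 44235.3 mm ≈ 44.24 m.
Near limit Dn = s·(H − f)/(H + s − 2f) = 2710 × (44235.3 − 74) / (44235.3 + 2710 − 2 × 74) = 2710 × 44161.3 / 46797.3 ≈ 2557.4 mm ≈ 2.56 m.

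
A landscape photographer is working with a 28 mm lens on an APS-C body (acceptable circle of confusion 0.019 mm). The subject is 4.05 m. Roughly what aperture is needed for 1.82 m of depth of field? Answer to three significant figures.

f/2.20

Write h = H − f = f²/(N·c). The thin-lens limits are Dn = s·h/(h + (s−f)) and Df = s·h/(h − (s−f)), so DoF = Df − Dn = 2·s·(s−f)·h / (h² − (s−f)²).
That is a quadratic in h: DoF·h² − 2·s·(s−f)·h − DoF·(s−f)² = 0 ⇒ h = (s−f)·(s + √(s² + DoF²)) / DoF = 4022 × (4050 + √(4050² + 1820²)) / 1820 = 4022 × (4050 + 4440.15) / 1820 ≈ 18762 mm.
Then N = f²/(c·h) = 28² / (0.019 × 18762) = 784 / 356.48 ≈ 2.20.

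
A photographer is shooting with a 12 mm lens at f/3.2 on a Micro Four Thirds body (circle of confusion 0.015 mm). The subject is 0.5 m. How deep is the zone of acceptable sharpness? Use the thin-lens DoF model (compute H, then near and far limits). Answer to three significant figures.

167 mm

Hyperfocal distance H = f²/(N·c) + f = 12²/(3.2 × 0.015) + 12 = 144/0.048 + 12 ≈ 3012.0 mm ≈ 3.012 m.
Near limit Dn = s·(H − f)/(H + s − 2f) = 500 × (3012.0 − 12) / (3012.0 + 500 − 2 × 12) = 500 × 3000.0 / 3488.0 ≈ 430.05 mm.
Far limit Df = s·(H − f)/(H − s) = 500 × (3012.0 − 12) / (3012.0 − 500) = 500 × 3000.0 / 2512.0 ≈ 597.13 mm.
Depth of field = Df − Dn = 597.13 − 430.05 ≈ 167.08 mm.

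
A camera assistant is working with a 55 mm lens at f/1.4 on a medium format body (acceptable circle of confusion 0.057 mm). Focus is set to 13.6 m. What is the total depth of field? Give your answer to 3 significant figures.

11.1 m

Hyperfocal distance H = f²/(N·c) + f = 55²/(1.4 × 0.057) + 55 = 3025/0.0798 + 55 ≈ 37962.3 mm ≈ 37.96 m.
Near limit Dn = s·(H − f)/(H + s − 2f) = 13600 × (37962.3 − 55) / (37962.3 + 13600 − 2 × 55) = 13600 × 37907.3 / 51452.3 ≈ 10020 mm.
Far limit Df = s·(H − f)/(H − s) = 13600 × (37962.3 − 55) / (37962.3 − 13600) = 13600 × 37907.3 / 24362.3 ≈ 21161 mm.
Depth of field = Df − Dn = 21161 − 10020 ≈ 11141 mm ≈ 11.1 m.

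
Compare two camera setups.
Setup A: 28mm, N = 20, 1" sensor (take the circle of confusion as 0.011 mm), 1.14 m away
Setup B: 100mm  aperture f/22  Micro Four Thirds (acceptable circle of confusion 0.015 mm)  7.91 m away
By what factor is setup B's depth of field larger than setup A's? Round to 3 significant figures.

Setup A: H = 28²/(20×0.011) + 28 ≈ 3591.6 mm; DoF = Df − Dn = 1657.08 − 868.88 ≈ 788.20 mm.
Setup B: H = 100²/(22×0.015) + 100 ≈ 30403.0 mm; DoF = Df − Dn = 10656.5 − 6289.1 ≈ 4367.4 mm.
Ratio = 4367.4 / 788.20 ≈ 5.54.

5.54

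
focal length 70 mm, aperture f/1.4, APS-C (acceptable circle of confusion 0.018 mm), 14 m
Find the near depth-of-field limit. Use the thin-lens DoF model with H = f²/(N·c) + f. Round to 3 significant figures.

Hyperfocal distance H = f²/(N·c) + f = 70²/(1.4 × 0.018) + 70 = 4900/0.0252 + 70 ≈ 194514.4 mm ≈ 194.5 m.
Near limit Dn = s·(H − f)/(H + s − 2f) = 14000 × (194514.4 − 70) / (194514.4 + 14000 − 2 × 70) = 14000 × 194444.4 / 208374.4 ≈ 13064 mm ≈ 13.1 m.

13.1 m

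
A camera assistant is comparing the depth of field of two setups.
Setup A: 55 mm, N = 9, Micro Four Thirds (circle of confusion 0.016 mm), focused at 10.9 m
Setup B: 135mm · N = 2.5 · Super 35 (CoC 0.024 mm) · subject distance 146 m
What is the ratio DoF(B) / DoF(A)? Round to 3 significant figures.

11.9

Setup A: H = 55²/(9×0.016) + 55 ≈ 21061.9 mm; DoF = Df − Dn = 22533 − 7189 ≈ 15344 mm.
Setup B: H = 135²/(2.5×0.024) + 135 ≈ 303885.0 mm; DoF = Df − Dn = 280885 − 98634 ≈ 182251 mm.
Ratio = 182251 / 15344 ≈ 11.9.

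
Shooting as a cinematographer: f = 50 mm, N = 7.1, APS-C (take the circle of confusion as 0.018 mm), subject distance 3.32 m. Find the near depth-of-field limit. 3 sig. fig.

Hyperfocal distance H = f²/(N·c) + f = 50²/(7.1 × 0.018) + 50 = 2500/0.1278 + 50 ≈ 19611.8 mm ≈ 19.61 m.
Near limit Dn = s·(H − f)/(H + s − 2f) = 3320 × (19611.8 − 50) / (19611.8 + 3320 − 2 × 50) = 3320 × 19561.8 / 22831.8 ≈ 2844.5 mm ≈ 2.84 m.

2.84 m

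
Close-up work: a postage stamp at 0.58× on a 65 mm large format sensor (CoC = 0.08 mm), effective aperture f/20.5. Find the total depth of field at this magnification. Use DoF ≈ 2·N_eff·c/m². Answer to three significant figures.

At magnification m, DoF ≈ 2·N_eff·c/m² = 2 × 20.5 × 0.08 / 0.58² = 3.28 / 0.3364 ≈ 9.75 mm.

9.75 mm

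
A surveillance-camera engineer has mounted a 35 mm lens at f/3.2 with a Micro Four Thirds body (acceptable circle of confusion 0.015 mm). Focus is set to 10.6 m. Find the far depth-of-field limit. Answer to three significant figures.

18.1 m

Hyperfocal distance H = f²/(N·c) + f = 35²/(3.2 × 0.015) + 35 = 1225/0.048 + 35 ≈ 25555.8 mm ≈ 25.56 m.
Far limit Df = s·(H − f)/(H − s) = 10600 × (25555.8 − 35) / (25555.8 − 10600) = 10600 × 25520.8 / 14955.8 ≈ 18088 mm ≈ 18.1 m.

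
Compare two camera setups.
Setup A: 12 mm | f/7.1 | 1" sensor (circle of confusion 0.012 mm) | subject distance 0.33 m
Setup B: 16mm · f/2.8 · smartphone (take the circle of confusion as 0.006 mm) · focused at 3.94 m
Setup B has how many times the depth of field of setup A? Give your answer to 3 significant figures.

16.9

Setup A: H = 12²/(7.1×0.012) + 12 ≈ 1702.1 mm; DoF = Df − Dn = 406.48 − 277.74 ≈ 128.74 mm.
Setup B: H = 16²/(2.8×0.006) + 16 ≈ 15254.1 mm; DoF = Df − Dn = 5306.5 − 3133.2 ≈ 2173.3 mm.
Ratio = 2173.3 / 128.74 ≈ 16.9.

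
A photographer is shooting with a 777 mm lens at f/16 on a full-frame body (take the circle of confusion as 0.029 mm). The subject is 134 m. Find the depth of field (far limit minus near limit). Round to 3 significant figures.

27.7 m

Hyperfocal distance H = f²/(N·c) + f = 777²/(16 × 0.029) + 777 = 603729/0.464 + 777 ≈ 1301917.1 mm ≈ 1302 m.
Near limit Dn = s·(H − f)/(H + s − 2f) = 134000 × (1301917.1 − 777) / (1301917.1 + 134000 − 2 × 777) = 134000 × 1301140.1 / 1434363.1 ≈ 121554 mm.
Far limit Df = s·(H − f)/(H − s) = 134000 × (1301917.1 − 777) / (1301917.1 − 134000) = 134000 × 1301140.1 / 1167917.1 ≈ 149285 mm.
Depth of field = Df − Dn = 149285 − 121554 ≈ 27731 mm ≈ 27.7 m.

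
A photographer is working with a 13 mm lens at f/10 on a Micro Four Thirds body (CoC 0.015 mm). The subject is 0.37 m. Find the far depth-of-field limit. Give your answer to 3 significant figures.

Hyperfocal distance H = f²/(N·c) + f = 13²/(10 × 0.015) + 13 = 169/0.15 + 13 ≈ 1139.7 mm ≈ 1.140 m.
Far limit Df = s·(H − f)/(H − s) = 370 × (1139.7 − 13) / (1139.7 − 370) = 370 × 1126.7 / 769.7 ≈ 541.62 mm ≈ 0.542 m.

0.542 m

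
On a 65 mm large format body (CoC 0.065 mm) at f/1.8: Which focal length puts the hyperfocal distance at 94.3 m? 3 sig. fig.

From H = f²/(N·c) + f, with f ≪ H: f ≈ √(H·N·c) = √(94300 × 1.8 × 0.065) = √11033 ≈ 105.0 mm.
The +f correction barely moves this — solving exactly, f² + N·c·f − N·c·H = 0 ⇒ f = (−N·c + √((N·c)² + 4·N·c·H))/2 = (−0.117 + √44132)/2 ≈ 104.98 mm, so f ≈ 105 mm.

105 mm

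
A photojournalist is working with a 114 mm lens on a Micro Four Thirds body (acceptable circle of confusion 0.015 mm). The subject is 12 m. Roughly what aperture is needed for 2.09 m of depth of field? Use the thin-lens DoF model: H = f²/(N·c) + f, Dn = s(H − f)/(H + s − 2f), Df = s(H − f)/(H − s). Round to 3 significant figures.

f/6.30

Write h = H − f = f²/(N·c). The thin-lens limits are Dn = s·h/(h + (s−f)) and Df = s·h/(h − (s−f)), so DoF = Df − Dn = 2·s·(s−f)·h / (h² − (s−f)²).
That is a quadratic in h: DoF·h² − 2·s·(s−f)·h − DoF·(s−f)² = 0 ⇒ h = (s−f)·(s + √(s² + DoF²)) / DoF = 11886 × (12000 + √(12000² + 2090²)) / 2090 = 11886 × (12000 + 12180.6) / 2090 ≈ 137517 mm.
Then N = f²/(c·h) = 114² / (0.015 × 137517) = 12996 / 2062.8 ≈ 6.30.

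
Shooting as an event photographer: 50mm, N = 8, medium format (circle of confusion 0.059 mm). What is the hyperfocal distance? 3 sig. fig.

Hyperfocal distance H = f²/(N·c) + f = 50²/(8 × 0.059) + 50 = 2500/0.472 + 50 ≈ 5346.6 mm ≈ 5.35 m.

5.35 m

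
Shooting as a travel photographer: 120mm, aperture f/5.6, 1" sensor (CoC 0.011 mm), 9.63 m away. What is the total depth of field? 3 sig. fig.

Hyperfocal distance H = f²/(N·c) + f = 120²/(5.6 × 0.011) + 120 = 14400/0.0616 + 120 ≈ 233886.2 mm ≈ 233.9 m.
Near limit Dn = s·(H − f)/(H + s − 2f) = 9630 × (233886.2 − 120) / (233886.2 + 9630 − 2 × 120) = 9630 × 233766.2 / 243276.2 ≈ 9253.55 mm.
Far limit Df = s·(H − f)/(H − s) = 9630 × (233886.2 − 120) / (233886.2 − 9630) = 9630 × 233766.2 / 224256.2 ≈ 10038.38 mm.
Depth of field = Df − Dn = 10038.38 − 9253.55 ≈ 784.83 mm ≈ 0.785 m.

0.785 m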